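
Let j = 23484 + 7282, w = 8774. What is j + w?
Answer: 39540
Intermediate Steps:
j = 30766
j + w = 30766 + 8774 = 39540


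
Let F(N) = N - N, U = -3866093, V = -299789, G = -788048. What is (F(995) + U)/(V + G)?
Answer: 104489/29401 ≈ 3.5539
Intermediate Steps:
F(N) = 0
(F(995) + U)/(V + G) = (0 - 3866093)/(-299789 - 788048) = -3866093/(-1087837) = -3866093*(-1/1087837) = 104489/29401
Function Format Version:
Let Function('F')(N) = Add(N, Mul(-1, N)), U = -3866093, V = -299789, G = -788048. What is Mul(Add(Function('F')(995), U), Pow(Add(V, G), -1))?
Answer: Rational(104489, 29401) ≈ 3.5539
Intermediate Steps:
Function('F')(N) = 0
Mul(Add(Function('F')(995), U), Pow(Add(V, G), -1)) = Mul(Add(0, -3866093), Pow(Add(-299789, -788048), -1)) = Mul(-3866093, Pow(-1087837, -1)) = Mul(-3866093, Rational(-1, 1087837)) = Rational(104489, 29401)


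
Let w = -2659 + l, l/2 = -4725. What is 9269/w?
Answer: -9269/12109 ≈ -0.76546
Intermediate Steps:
l = -9450 (l = 2*(-4725) = -9450)
w = -12109 (w = -2659 - 9450 = -12109)
9269/w = 9269/(-12109) = 9269*(-1/12109) = -9269/12109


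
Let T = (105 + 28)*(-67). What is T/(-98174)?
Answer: 8911/98174 ≈ 0.090767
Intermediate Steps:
T = -8911 (T = 133*(-67) = -8911)
T/(-98174) = -8911/(-98174) = -8911*(-1/98174) = 8911/98174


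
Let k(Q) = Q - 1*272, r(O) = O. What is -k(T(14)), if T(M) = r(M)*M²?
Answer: -2472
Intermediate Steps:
T(M) = M³ (T(M) = M*M² = M³)
k(Q) = -272 + Q (k(Q) = Q - 272 = -272 + Q)
-k(T(14)) = -(-272 + 14³) = -(-272 + 2744) = -1*2472 = -2472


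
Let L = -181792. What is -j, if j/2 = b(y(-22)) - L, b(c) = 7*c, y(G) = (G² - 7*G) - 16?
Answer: -372292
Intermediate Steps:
y(G) = -16 + G² - 7*G
j = 372292 (j = 2*(7*(-16 + (-22)² - 7*(-22)) - 1*(-181792)) = 2*(7*(-16 + 484 + 154) + 181792) = 2*(7*622 + 181792) = 2*(4354 + 181792) = 2*186146 = 372292)
-j = -1*372292 = -372292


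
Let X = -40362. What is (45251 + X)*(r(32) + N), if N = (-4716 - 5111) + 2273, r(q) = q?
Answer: -36775058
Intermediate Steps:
N = -7554 (N = -9827 + 2273 = -7554)
(45251 + X)*(r(32) + N) = (45251 - 40362)*(32 - 7554) = 4889*(-7522) = -36775058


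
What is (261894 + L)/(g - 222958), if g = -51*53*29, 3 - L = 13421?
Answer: -248476/301345 ≈ -0.82456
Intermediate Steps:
L = -13418 (L = 3 - 1*13421 = 3 - 13421 = -13418)
g = -78387 (g = -2703*29 = -78387)
(261894 + L)/(g - 222958) = (261894 - 13418)/(-78387 - 222958) = 248476/(-301345) = 248476*(-1/301345) = -248476/301345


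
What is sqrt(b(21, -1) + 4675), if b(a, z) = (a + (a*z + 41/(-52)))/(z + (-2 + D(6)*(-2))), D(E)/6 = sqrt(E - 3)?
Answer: sqrt(28444299 + 113770800*sqrt(3))/(78*sqrt(1 + 4*sqrt(3))) ≈ 68.374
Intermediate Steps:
D(E) = 6*sqrt(-3 + E) (D(E) = 6*sqrt(E - 3) = 6*sqrt(-3 + E))
b(a, z) = (-41/52 + a + a*z)/(-2 + z - 12*sqrt(3)) (b(a, z) = (a + (a*z + 41/(-52)))/(z + (-2 + (6*sqrt(-3 + 6))*(-2))) = (a + (a*z + 41*(-1/52)))/(z + (-2 + (6*sqrt(3))*(-2))) = (a + (a*z - 41/52))/(z + (-2 - 12*sqrt(3))) = (a + (-41/52 + a*z))/(-2 + z - 12*sqrt(3)) = (-41/52 + a + a*z)/(-2 + z - 12*sqrt(3)))
sqrt(b(21, -1) + 4675) = sqrt((41/52 - 1*21 - 1*21*(-1))/(2 - 1*(-1) + 12*sqrt(3)) + 4675) = sqrt((41/52 - 21 + 21)/(2 + 1 + 12*sqrt(3)) + 4675) = sqrt((41/52)/(3 + 12*sqrt(3)) + 4675) = sqrt(41/(52*(3 + 12*sqrt(3))) + 4675) = sqrt(4675 + 41/(52*(3 + 12*sqrt(3))))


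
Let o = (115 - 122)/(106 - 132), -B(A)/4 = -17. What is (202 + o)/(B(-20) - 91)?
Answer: -5259/598 ≈ -8.7943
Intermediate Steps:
B(A) = 68 (B(A) = -4*(-17) = 68)
o = 7/26 (o = -7/(-26) = -7*(-1/26) = 7/26 ≈ 0.26923)
(202 + o)/(B(-20) - 91) = (202 + 7/26)/(68 - 91) = (5259/26)/(-23) = (5259/26)*(-1/23) = -5259/598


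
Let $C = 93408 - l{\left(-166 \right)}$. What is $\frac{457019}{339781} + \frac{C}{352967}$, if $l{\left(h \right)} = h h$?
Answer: $\frac{183687883785}{119931480227} \approx 1.5316$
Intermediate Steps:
$l{\left(h \right)} = h^{2}$
$C = 65852$ ($C = 93408 - \left(-166\right)^{2} = 93408 - 27556 = 65852$)
$\frac{457019}{339781} + \frac{C}{352967} = \frac{457019}{339781} + \frac{65852}{352967} = \frac{183687883785}{119931480227}$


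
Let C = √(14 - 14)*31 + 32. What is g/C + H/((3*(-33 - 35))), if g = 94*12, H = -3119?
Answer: 5155/102 ≈ 50.539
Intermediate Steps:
C = 32 (C = √0*31 + 32 = 0*31 + 32 = 0 + 32 = 32)
g = 1128
g/C + H/((3*(-33 - 35))) = 1128/32 - 3119*1/(3*(-33 - 35)) = 1128*(1/32) - 3119/(3*(-68)) = 141/4 - 3119/(-204) = 141/4 - 3119*(-1/204) = 141/4 + 3119/204 = 5155/102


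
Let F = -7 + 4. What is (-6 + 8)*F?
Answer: -6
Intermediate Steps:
F = -3
(-6 + 8)*F = (-6 + 8)*(-3) = 2*(-3) = -6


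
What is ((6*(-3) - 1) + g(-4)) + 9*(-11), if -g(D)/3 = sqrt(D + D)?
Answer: -118 - 6*I*sqrt(2) ≈ -118.0 - 8.4853*I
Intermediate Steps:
g(D) = -3*sqrt(2)*sqrt(D) (g(D) = -3*sqrt(D + D) = -3*sqrt(2)*sqrt(D))
((6*(-3) - 1) + g(-4)) + 9*(-11) = ((6*(-3) - 1) - 3*sqrt(2)*sqrt(-4)) + 9*(-11) = ((-18 - 1) - 3*sqrt(2)*2*I) - 99 = (-19 - 6*I*sqrt(2)) - 99 = -118 - 6*I*sqrt(2)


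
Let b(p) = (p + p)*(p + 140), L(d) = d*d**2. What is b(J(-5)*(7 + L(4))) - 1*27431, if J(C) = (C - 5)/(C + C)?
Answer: 2531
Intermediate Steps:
L(d) = d**3
J(C) = (-5 + C)/(2*C) (J(C) = (-5 + C)/((2*C)) = (-5 + C)*(1/(2*C)) = (-5 + C)/(2*C))
b(p) = 2*p*(140 + p) (b(p) = (2*p)*(140 + p) = 2*p*(140 + p))
b(J(-5)*(7 + L(4))) - 1*27431 = 2*(((1/2)*(-5 - 5)/(-5))*(7 + 4**3))*(140 + ((1/2)*(-5 - 5)/(-5))*(7 + 4**3)) - 1*27431 = 2*(((1/2)*(-1/5)*(-10))*(7 + 64))*(140 + ((1/2)*(-1/5)*(-10))*(7 + 64)) - 27431 = 2*(1*71)*(140 + 1*71) - 27431 = 2*71*(140 + 71) - 27431 = 2*71*211 - 27431 = 29962 - 27431 = 2531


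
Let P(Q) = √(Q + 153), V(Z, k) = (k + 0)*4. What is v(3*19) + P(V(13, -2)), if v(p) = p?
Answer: 57 + √145 ≈ 69.042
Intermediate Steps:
V(Z, k) = 4*k (V(Z, k) = k*4 = 4*k)
P(Q) = √(153 + Q)
v(3*19) + P(V(13, -2)) = 3*19 + √(153 + 4*(-2)) = 57 + √(153 - 8) = 57 + √145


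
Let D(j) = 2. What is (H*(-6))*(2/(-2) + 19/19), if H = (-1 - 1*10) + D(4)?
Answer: 0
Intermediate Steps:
H = -9 (H = (-1 - 1*10) + 2 = (-1 - 10) + 2 = -11 + 2 = -9)
(H*(-6))*(2/(-2) + 19/19) = (-9*(-6))*(2/(-2) + 19/19) = 54*(2*(-½) + 19*(1/19)) = 54*(-1 + 1) = 54*0 = 0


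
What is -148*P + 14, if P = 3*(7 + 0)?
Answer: -3094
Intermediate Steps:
P = 21 (P = 3*7 = 21)
-148*P + 14 = -148*21 + 14 = -3108 + 14 = -3094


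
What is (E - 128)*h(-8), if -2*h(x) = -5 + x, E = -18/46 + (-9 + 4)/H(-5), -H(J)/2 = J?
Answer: -77077/92 ≈ -837.79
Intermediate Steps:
H(J) = -2*J
E = -41/46 (E = -18/46 + (-9 + 4)/((-2*(-5))) = -18*1/46 - 5/10 = -9/23 - 5*1/10 = -9/23 - 1/2 = -41/46 ≈ -0.89130)
h(x) = 5/2 - x/2 (h(x) = -(-5 + x)/2 = 5/2 - x/2)
(E - 128)*h(-8) = (-41/46 - 128)*(5/2 - 1/2*(-8)) = -5929*(5/2 + 4)/46 = -5929/46*13/2 = -77077/92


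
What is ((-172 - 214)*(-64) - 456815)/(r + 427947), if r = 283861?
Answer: -432111/711808 ≈ -0.60706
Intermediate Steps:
((-172 - 214)*(-64) - 456815)/(r + 427947) = ((-172 - 214)*(-64) - 456815)/(283861 + 427947) = (-386*(-64) - 456815)/711808 = (24704 - 456815)*(1/711808) = -432111*1/711808 = -432111/711808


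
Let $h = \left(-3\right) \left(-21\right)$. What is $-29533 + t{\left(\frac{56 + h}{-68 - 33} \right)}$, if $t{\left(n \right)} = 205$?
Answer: $-29328$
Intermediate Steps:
$h = 63$
$-29533 + t{\left(\frac{56 + h}{-68 - 33} \right)} = -29533 + 205 = -29328$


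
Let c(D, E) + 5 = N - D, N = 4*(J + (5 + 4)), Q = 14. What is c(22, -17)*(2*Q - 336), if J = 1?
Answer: -4004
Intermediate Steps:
N = 40 (N = 4*(1 + (5 + 4)) = 4*(1 + 9) = 4*10 = 40)
c(D, E) = 35 - D (c(D, E) = -5 + (40 - D) = 35 - D)
c(22, -17)*(2*Q - 336) = (35 - 1*22)*(2*14 - 336) = (35 - 22)*(28 - 336) = 13*(-308) = -4004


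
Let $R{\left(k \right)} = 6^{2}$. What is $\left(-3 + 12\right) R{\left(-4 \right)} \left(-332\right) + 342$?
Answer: $-107226$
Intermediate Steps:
$R{\left(k \right)} = 36$
$\left(-3 + 12\right) R{\left(-4 \right)} \left(-332\right) + 342 = \left(-3 + 12\right) 36 \left(-332\right) + 342 = 9 \cdot 36 \left(-332\right) + 342 = 324 \left(-332\right) + 342 = -107568 + 342 = -107226$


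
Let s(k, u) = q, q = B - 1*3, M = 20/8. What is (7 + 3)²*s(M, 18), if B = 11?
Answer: 800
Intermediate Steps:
M = 5/2 (M = 20*(⅛) = 5/2 ≈ 2.5000)
q = 8 (q = 11 - 1*3 = 11 - 3 = 8)
s(k, u) = 8
(7 + 3)²*s(M, 18) = (7 + 3)²*8 = 10²*8 = 100*8 = 800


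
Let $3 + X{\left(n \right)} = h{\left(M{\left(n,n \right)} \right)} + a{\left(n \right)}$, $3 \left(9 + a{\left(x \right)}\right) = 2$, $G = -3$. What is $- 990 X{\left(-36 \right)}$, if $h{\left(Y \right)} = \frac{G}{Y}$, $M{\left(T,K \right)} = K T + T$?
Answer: $\frac{157113}{14} \approx 11222.0$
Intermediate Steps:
$M{\left(T,K \right)} = T + K T$
$h{\left(Y \right)} = - \frac{3}{Y}$
$a{\left(x \right)} = - \frac{25}{3}$ ($a{\left(x \right)} = -9 + \frac{1}{3} \cdot 2 = -9 + \frac{2}{3} = - \frac{25}{3}$)
$X{\left(n \right)} = - \frac{34}{3} - \frac{3}{n \left(1 + n\right)}$ ($X{\left(n \right)} = -3 - \left(\frac{25}{3} + \frac{3}{n \left(1 + n\right)}\right) = - \frac{34}{3} - \frac{3}{n \left(1 + n\right)}$)
$- 990 X{\left(-36 \right)} = - 990 \frac{-9 - - 1224 \left(1 - 36\right)}{3 \left(-36\right) \left(1 - 36\right)} = - 990 \cdot \frac{1}{3} \left(- \frac{1}{36}\right) \frac{1}{-35} \left(-9 - \left(-1224\right) \left(-35\right)\right) = - 990 \cdot \frac{1}{3} \left(- \frac{1}{36}\right) \left(- \frac{1}{35}\right) \left(-9 - 42840\right) = - 990 \cdot \frac{1}{3} \left(- \frac{1}{36}\right) \left(- \frac{1}{35}\right) \left(-42849\right) = \left(-990\right) \left(- \frac{1587}{140}\right) = \frac{157113}{14}$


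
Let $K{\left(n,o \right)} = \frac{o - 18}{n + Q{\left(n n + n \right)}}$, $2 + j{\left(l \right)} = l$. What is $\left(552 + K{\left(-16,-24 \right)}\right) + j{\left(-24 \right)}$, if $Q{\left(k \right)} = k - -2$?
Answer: $\frac{59417}{113} \approx 525.81$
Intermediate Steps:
$j{\left(l \right)} = -2 + l$
$Q{\left(k \right)} = 2 + k$ ($Q{\left(k \right)} = k + 2 = 2 + k$)
$K{\left(n,o \right)} = \frac{-18 + o}{2 + n^{2} + 2 n}$ ($K{\left(n,o \right)} = \frac{o - 18}{n + \left(2 + \left(n n + n\right)\right)} = \frac{-18 + o}{n + \left(2 + \left(n^{2} + n\right)\right)} = \frac{-18 + o}{n + \left(2 + \left(n + n^{2}\right)\right)} = \frac{-18 + o}{n + \left(2 + n + n^{2}\right)} = \frac{-18 + o}{2 + n^{2} + 2 n}$)
$\left(552 + K{\left(-16,-24 \right)}\right) + j{\left(-24 \right)} = \left(552 + \frac{-18 - 24}{2 - 16 - 16 \left(1 - 16\right)}\right) - 26 = \left(552 + \frac{1}{2 - 16 - -240} \left(-42\right)\right) - 26 = \left(552 + \frac{1}{2 - 16 + 240} \left(-42\right)\right) - 26 = \left(552 + \frac{1}{226} \left(-42\right)\right) - 26 = \left(552 - \frac{21}{113}\right) - 26 = \frac{62355}{113} - 26 = \frac{59417}{113}$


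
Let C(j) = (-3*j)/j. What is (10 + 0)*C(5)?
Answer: -30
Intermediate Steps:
C(j) = -3
(10 + 0)*C(5) = (10 + 0)*(-3) = 10*(-3) = -30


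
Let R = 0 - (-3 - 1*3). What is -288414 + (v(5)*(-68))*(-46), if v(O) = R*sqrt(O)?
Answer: -288414 + 18768*sqrt(5) ≈ -2.4645e+5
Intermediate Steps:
R = 6 (R = 0 - (-3 - 3) = 0 - 1*(-6) = 0 + 6 = 6)
v(O) = 6*sqrt(O)
-288414 + (v(5)*(-68))*(-46) = -288414 + ((6*sqrt(5))*(-68))*(-46) = -288414 - 408*sqrt(5)*(-46) = -288414 + 18768*sqrt(5)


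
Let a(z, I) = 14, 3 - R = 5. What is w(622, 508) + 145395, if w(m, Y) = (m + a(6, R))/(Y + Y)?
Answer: 36930489/254 ≈ 1.4540e+5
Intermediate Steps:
R = -2 (R = 3 - 1*5 = 3 - 5 = -2)
w(m, Y) = (14 + m)/(2*Y) (w(m, Y) = (m + 14)/(Y + Y) = (14 + m)/((2*Y)) = (14 + m)*(1/(2*Y)) = (14 + m)/(2*Y))
w(622, 508) + 145395 = (½)*(14 + 622)/508 + 145395 = (½)*(1/508)*636 + 145395 = 159/254 + 145395 = 36930489/254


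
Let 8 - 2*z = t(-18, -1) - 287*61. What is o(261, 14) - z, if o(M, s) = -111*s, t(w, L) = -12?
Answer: -20635/2 ≈ -10318.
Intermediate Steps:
z = 17527/2 (z = 4 - (-12 - 287*61)/2 = 4 - (-12 - 17507)/2 = 4 - ½*(-17519) = 4 + 17519/2 = 17527/2 ≈ 8763.5)
o(261, 14) - z = -111*14 - 1*17527/2 = -1554 - 17527/2 = -20635/2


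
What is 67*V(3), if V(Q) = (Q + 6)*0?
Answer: 0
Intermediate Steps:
V(Q) = 0 (V(Q) = (6 + Q)*0 = 0)
67*V(3) = 67*0 = 0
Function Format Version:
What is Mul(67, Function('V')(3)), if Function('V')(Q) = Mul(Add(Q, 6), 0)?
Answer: 0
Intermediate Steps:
Function('V')(Q) = 0 (Function('V')(Q) = Mul(Add(6, Q), 0) = 0)
Mul(67, Function('V')(3)) = Mul(67, 0) = 0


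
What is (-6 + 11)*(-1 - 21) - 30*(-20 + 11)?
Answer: 160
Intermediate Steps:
(-6 + 11)*(-1 - 21) - 30*(-20 + 11) = 5*(-22) - 30*(-9) = -110 + 270 = 160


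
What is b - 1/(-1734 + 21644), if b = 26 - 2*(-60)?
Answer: 2906859/19910 ≈ 146.00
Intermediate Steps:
b = 146 (b = 26 + 120 = 146)
b - 1/(-1734 + 21644) = 146 - 1/(-1734 + 21644) = 146 - 1/19910 = 2906859/19910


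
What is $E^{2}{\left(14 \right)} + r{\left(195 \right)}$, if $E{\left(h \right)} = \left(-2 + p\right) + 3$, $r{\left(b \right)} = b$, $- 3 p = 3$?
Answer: $195$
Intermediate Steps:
$p = -1$ ($p = \left(- \frac{1}{3}\right) 3 = -1$)
$E{\left(h \right)} = 0$ ($E{\left(h \right)} = \left(-2 - 1\right) + 3 = -3 + 3 = 0$)
$E^{2}{\left(14 \right)} + r{\left(195 \right)} = 0^{2} + 195 = 0 + 195 = 195$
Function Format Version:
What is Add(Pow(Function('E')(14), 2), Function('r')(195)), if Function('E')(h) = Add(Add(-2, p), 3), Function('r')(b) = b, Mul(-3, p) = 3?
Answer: 195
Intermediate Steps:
p = -1 (p = Mul(Rational(-1, 3), 3) = -1)
Function('E')(h) = 0 (Function('E')(h) = Add(Add(-2, -1), 3) = Add(-3, 3) = 0)
Add(Pow(Function('E')(14), 2), Function('r')(195)) = Add(Pow(0, 2), 195) = Add(0, 195) = 195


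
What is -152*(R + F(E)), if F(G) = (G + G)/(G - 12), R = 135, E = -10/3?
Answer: -473480/23 ≈ -20586.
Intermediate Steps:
E = -10/3 (E = -10*1/3 = -10/3 ≈ -3.3333)
F(G) = 2*G/(-12 + G) (F(G) = (2*G)/(-12 + G) = 2*G/(-12 + G))
-152*(R + F(E)) = -152*(135 + 2*(-10/3)/(-12 - 10/3)) = -152*(135 + 2*(-10/3)/(-46/3)) = -152*(135 + 2*(-10/3)*(-3/46)) = -152*(135 + 10/23) = -152*3115/23 = -473480/23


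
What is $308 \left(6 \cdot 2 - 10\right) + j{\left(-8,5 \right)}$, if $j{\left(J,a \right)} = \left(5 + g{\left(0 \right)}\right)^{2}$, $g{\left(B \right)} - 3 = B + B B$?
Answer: $680$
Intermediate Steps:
$g{\left(B \right)} = 3 + B + B^{2}$ ($g{\left(B \right)} = 3 + \left(B + B B\right) = 3 + \left(B + B^{2}\right) = 3 + B + B^{2}$)
$j{\left(J,a \right)} = 64$ ($j{\left(J,a \right)} = \left(5 + \left(3 + 0 + 0^{2}\right)\right)^{2} = \left(5 + \left(3 + 0 + 0\right)\right)^{2} = \left(5 + 3\right)^{2} = 8^{2} = 64$)
$308 \left(6 \cdot 2 - 10\right) + j{\left(-8,5 \right)} = 308 \left(6 \cdot 2 - 10\right) + 64 = 308 \left(12 - 10\right) + 64 = 308 \cdot 2 + 64 = 616 + 64 = 680$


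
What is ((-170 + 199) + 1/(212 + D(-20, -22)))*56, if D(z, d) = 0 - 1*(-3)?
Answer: 349216/215 ≈ 1624.3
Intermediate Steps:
D(z, d) = 3 (D(z, d) = 0 + 3 = 3)
((-170 + 199) + 1/(212 + D(-20, -22)))*56 = ((-170 + 199) + 1/(212 + 3))*56 = (29 + 1/215)*56 = (6236/215)*56 = 349216/215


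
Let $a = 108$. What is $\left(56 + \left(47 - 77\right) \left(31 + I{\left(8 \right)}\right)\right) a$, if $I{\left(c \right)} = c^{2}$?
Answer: $-301752$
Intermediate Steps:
$\left(56 + \left(47 - 77\right) \left(31 + I{\left(8 \right)}\right)\right) a = \left(56 + \left(47 - 77\right) \left(31 + 8^{2}\right)\right) 108 = \left(56 - 30 \left(31 + 64\right)\right) 108 = \left(56 - 2850\right) 108 = \left(-2794\right) 108 = -301752$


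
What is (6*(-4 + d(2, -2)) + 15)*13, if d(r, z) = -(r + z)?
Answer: -117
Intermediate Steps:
d(r, z) = -r - z
(6*(-4 + d(2, -2)) + 15)*13 = (6*(-4 + (-1*2 - 1*(-2))) + 15)*13 = (6*(-4 + (-2 + 2)) + 15)*13 = (6*(-4 + 0) + 15)*13 = (6*(-4) + 15)*13 = (-24 + 15)*13 = -9*13 = -117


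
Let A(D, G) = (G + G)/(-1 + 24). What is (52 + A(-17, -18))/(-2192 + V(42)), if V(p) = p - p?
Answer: -145/6302 ≈ -0.023009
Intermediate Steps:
V(p) = 0
A(D, G) = 2*G/23 (A(D, G) = (2*G)/23 = (2*G)*(1/23) = 2*G/23)
(52 + A(-17, -18))/(-2192 + V(42)) = (52 + (2/23)*(-18))/(-2192 + 0) = (52 - 36/23)/(-2192) = (1160/23)*(-1/2192) = -145/6302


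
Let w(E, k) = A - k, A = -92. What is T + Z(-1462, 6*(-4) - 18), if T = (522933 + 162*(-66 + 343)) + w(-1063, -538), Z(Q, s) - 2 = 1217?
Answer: 569472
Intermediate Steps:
w(E, k) = -92 - k
Z(Q, s) = 1219 (Z(Q, s) = 2 + 1217 = 1219)
T = 568253 (T = (522933 + 162*(-66 + 343)) + (-92 - 1*(-538)) = (522933 + 162*277) + (-92 + 538) = (522933 + 44874) + 446 = 567807 + 446 = 568253)
T + Z(-1462, 6*(-4) - 18) = 568253 + 1219 = 569472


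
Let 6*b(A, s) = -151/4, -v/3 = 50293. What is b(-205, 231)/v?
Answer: 151/3621096 ≈ 4.1700e-5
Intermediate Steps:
v = -150879 (v = -3*50293 = -150879)
b(A, s) = -151/24 (b(A, s) = (-151/4)/6 = (-151*¼)/6 = (⅙)*(-151/4) = -151/24)
b(-205, 231)/v = -151/24/(-150879) = -151/24*(-1/150879) = 151/3621096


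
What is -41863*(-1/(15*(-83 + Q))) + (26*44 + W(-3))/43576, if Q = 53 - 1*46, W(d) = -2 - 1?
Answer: -455730337/12419160 ≈ -36.696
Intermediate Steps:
W(d) = -3
Q = 7 (Q = 53 - 46 = 7)
-41863*(-1/(15*(-83 + Q))) + (26*44 + W(-3))/43576 = -41863*(-1/(15*(-83 + 7))) + (26*44 - 3)/43576 = -41863/((-15*(-76))) + (1144 - 3)*(1/43576) = -41863/1140 + 1141*(1/43576) = -41863*1/1140 + 1141/43576 = -41863/1140 + 1141/43576 = -455730337/12419160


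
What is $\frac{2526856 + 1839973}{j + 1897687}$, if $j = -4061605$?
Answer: $- \frac{4366829}{2163918} \approx -2.018$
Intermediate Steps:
$\frac{2526856 + 1839973}{j + 1897687} = \frac{2526856 + 1839973}{-4061605 + 1897687} = \frac{4366829}{-2163918} = 4366829 \left(- \frac{1}{2163918}\right) = - \frac{4366829}{2163918}$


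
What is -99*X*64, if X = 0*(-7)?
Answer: 0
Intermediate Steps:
X = 0
-99*X*64 = -99*0*64 = 0*64 = 0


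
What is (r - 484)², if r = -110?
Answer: 352836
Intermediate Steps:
(r - 484)² = (-110 - 484)² = (-594)² = 352836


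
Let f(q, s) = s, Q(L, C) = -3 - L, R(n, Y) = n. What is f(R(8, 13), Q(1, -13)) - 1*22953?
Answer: -22957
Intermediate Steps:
f(R(8, 13), Q(1, -13)) - 1*22953 = (-3 - 1*1) - 1*22953 = (-3 - 1) - 22953 = -4 - 22953 = -22957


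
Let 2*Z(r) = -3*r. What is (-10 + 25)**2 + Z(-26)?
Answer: 264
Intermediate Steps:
Z(r) = -3*r/2 (Z(r) = (-3*r)/2 = -3*r/2)
(-10 + 25)**2 + Z(-26) = (-10 + 25)**2 - 3/2*(-26) = 15**2 + 39 = 225 + 39 = 264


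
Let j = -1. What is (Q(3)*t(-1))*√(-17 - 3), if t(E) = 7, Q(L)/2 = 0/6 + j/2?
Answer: -14*I*√5 ≈ -31.305*I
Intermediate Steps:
Q(L) = -1 (Q(L) = 2*(0/6 - 1/2) = 2*(0*(⅙) - 1*½) = 2*(0 - ½) = 2*(-½) = -1)
(Q(3)*t(-1))*√(-17 - 3) = (-1*7)*√(-17 - 3) = -14*I*√5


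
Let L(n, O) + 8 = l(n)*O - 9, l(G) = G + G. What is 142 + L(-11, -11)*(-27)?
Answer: -5933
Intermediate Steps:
l(G) = 2*G
L(n, O) = -17 + 2*O*n (L(n, O) = -8 + ((2*n)*O - 9) = -8 + (2*O*n - 9) = -8 + (-9 + 2*O*n) = -17 + 2*O*n)
142 + L(-11, -11)*(-27) = 142 + (-17 + 2*(-11)*(-11))*(-27) = 142 + (-17 + 242)*(-27) = 142 + 225*(-27) = 142 - 6075 = -5933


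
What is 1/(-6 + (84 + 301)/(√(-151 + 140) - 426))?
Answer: -1252932/8649877 + 385*I*√11/8649877 ≈ -0.14485 + 0.00014762*I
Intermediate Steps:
1/(-6 + (84 + 301)/(√(-151 + 140) - 426)) = 1/(-6 + 385/(√(-11) - 426)) = 1/(-6 + 385/(I*√11 - 426)) = 1/(-6 + 385/(-426 + I*√11))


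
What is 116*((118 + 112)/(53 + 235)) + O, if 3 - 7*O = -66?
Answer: 25829/252 ≈ 102.50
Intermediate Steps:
O = 69/7 (O = 3/7 - 1/7*(-66) = 3/7 + 66/7 = 69/7 ≈ 9.8571)
116*((118 + 112)/(53 + 235)) + O = 116*((118 + 112)/(53 + 235)) + 69/7 = 116*(230/288) + 69/7 = 116*(230*(1/288)) + 69/7 = 116*(115/144) + 69/7 = 3335/36 + 69/7 = 25829/252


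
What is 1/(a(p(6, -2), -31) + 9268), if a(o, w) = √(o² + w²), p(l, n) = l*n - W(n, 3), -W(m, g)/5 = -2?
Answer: 9268/85894379 - 17*√5/85894379 ≈ 0.00010746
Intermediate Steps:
W(m, g) = 10 (W(m, g) = -5*(-2) = 10)
p(l, n) = -10 + l*n (p(l, n) = l*n - 1*10 = l*n - 10 = -10 + l*n)
1/(a(p(6, -2), -31) + 9268) = 1/(√((-10 + 6*(-2))² + (-31)²) + 9268) = 1/(√((-10 - 12)² + 961) + 9268) = 1/(√((-22)² + 961) + 9268) = 1/(√(484 + 961) + 9268) = 1/(√1445 + 9268) = 1/(17*√5 + 9268) = 1/(9268 + 17*√5)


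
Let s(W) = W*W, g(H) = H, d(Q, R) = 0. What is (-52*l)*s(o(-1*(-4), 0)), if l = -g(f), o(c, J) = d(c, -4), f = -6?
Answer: 0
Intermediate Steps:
o(c, J) = 0
s(W) = W²
l = 6 (l = -1*(-6) = 6)
(-52*l)*s(o(-1*(-4), 0)) = -52*6*0² = -312*0 = 0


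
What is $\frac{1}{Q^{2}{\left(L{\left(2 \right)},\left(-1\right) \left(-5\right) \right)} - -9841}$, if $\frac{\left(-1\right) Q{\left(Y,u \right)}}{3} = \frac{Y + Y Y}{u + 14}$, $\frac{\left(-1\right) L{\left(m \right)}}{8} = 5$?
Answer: $\frac{361}{25455001} \approx 1.4182 \cdot 10^{-5}$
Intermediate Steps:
$L{\left(m \right)} = -40$ ($L{\left(m \right)} = \left(-8\right) 5 = -40$)
$Q{\left(Y,u \right)} = - \frac{3 \left(Y + Y^{2}\right)}{14 + u}$ ($Q{\left(Y,u \right)} = - 3 \frac{Y + Y Y}{u + 14} = - 3 \frac{Y + Y^{2}}{14 + u} = - \frac{3 \left(Y + Y^{2}\right)}{14 + u}$)
$\frac{1}{Q^{2}{\left(L{\left(2 \right)},\left(-1\right) \left(-5\right) \right)} - -9841} = \frac{1}{\left(\left(-3\right) \left(-40\right) \frac{1}{14 - -5} \left(1 - 40\right)\right)^{2} - -9841} = \frac{1}{\left(\left(-3\right) \left(-40\right) \frac{1}{14 + 5} \left(-39\right)\right)^{2} + \left(9945 - 104\right)} = \frac{1}{\left(\left(-3\right) \left(-40\right) \frac{1}{19} \left(-39\right)\right)^{2} + 9841} = \frac{1}{\left(- \frac{4680}{19}\right)^{2} + 9841} = \frac{1}{\frac{21902400}{361} + 9841} = \frac{1}{\frac{25455001}{361}} = \frac{361}{25455001}$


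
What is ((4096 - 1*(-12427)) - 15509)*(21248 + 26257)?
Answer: 48170070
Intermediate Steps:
((4096 - 1*(-12427)) - 15509)*(21248 + 26257) = ((4096 + 12427) - 15509)*47505 = (16523 - 15509)*47505 = 1014*47505 = 48170070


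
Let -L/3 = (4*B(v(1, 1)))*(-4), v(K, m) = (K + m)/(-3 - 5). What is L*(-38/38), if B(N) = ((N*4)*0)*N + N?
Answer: 12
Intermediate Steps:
v(K, m) = -K/8 - m/8 (v(K, m) = (K + m)/(-8) = (K + m)*(-1/8) = -K/8 - m/8)
B(N) = N (B(N) = ((4*N)*0)*N + N = 0*N + N = 0 + N = N)
L = -12 (L = -3*4*(-1/8*1 - 1/8*1)*(-4) = -3*4*(-1/8 - 1/8)*(-4) = -3*4*(-1/4)*(-4) = -(-3)*(-4) = -3*4 = -12)
L*(-38/38) = -(-456)/38 = -12*(-1) = 12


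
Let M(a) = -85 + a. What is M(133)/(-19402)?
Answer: -24/9701 ≈ -0.0024740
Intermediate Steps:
M(133)/(-19402) = (-85 + 133)/(-19402) = 48*(-1/19402) = -24/9701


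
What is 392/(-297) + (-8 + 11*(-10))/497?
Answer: -229870/147609 ≈ -1.5573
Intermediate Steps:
392/(-297) + (-8 + 11*(-10))/497 = 392*(-1/297) + (-8 - 110)*(1/497) = -392/297 - 118*1/497 = -392/297 - 118/497 = -229870/147609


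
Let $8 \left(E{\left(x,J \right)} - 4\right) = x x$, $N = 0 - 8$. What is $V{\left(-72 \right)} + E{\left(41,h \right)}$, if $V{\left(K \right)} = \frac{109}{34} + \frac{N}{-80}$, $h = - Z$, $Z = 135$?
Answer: $\frac{147853}{680} \approx 217.43$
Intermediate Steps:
$N = -8$ ($N = 0 - 8 = -8$)
$h = -135$ ($h = \left(-1\right) 135 = -135$)
$E{\left(x,J \right)} = 4 + \frac{x^{2}}{8}$ ($E{\left(x,J \right)} = 4 + \frac{x x}{8} = 4 + \frac{x^{2}}{8}$)
$V{\left(K \right)} = \frac{281}{85}$ ($V{\left(K \right)} = \frac{109}{34} - \frac{8}{-80} = 109 \cdot \frac{1}{34} - - \frac{1}{10} = \frac{109}{34} + \frac{1}{10} = \frac{281}{85}$)
$V{\left(-72 \right)} + E{\left(41,h \right)} = \frac{281}{85} + \left(4 + \frac{41^{2}}{8}\right) = \frac{281}{85} + \left(4 + \frac{1}{8} \cdot 1681\right) = \frac{281}{85} + \left(4 + \frac{1681}{8}\right) = \frac{281}{85} + \frac{1713}{8} = \frac{147853}{680}$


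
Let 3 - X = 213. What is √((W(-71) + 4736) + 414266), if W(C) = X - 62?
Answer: √418730 ≈ 647.09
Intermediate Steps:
X = -210 (X = 3 - 1*213 = 3 - 213 = -210)
W(C) = -272 (W(C) = -210 - 62 = -272)
√((W(-71) + 4736) + 414266) = √((-272 + 4736) + 414266) = √(4464 + 414266) = √418730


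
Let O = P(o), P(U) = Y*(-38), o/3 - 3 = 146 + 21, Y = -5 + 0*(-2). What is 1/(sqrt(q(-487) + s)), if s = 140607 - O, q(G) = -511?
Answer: sqrt(139906)/139906 ≈ 0.0026735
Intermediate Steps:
Y = -5 (Y = -5 + 0 = -5)
o = 510 (o = 9 + 3*(146 + 21) = 9 + 3*167 = 9 + 501 = 510)
P(U) = 190 (P(U) = -5*(-38) = 190)
O = 190
s = 140417 (s = 140607 - 1*190 = 140607 - 190 = 140417)
1/(sqrt(q(-487) + s)) = 1/(sqrt(-511 + 140417)) = 1/(sqrt(139906)) = sqrt(139906)/139906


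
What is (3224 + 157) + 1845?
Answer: 5226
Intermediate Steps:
(3224 + 157) + 1845 = 3381 + 1845 = 5226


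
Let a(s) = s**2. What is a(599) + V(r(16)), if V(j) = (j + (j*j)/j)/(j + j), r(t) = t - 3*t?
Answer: 358802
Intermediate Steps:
r(t) = -2*t
V(j) = 1 (V(j) = (j + j**2/j)/((2*j)) = (j + j)*(1/(2*j)) = (2*j)*(1/(2*j)) = 1)
a(599) + V(r(16)) = 599**2 + 1 = 358801 + 1 = 358802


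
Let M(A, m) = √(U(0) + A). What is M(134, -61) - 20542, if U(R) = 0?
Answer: -20542 + √134 ≈ -20530.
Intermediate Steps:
M(A, m) = √A (M(A, m) = √(0 + A) = √A)
M(134, -61) - 20542 = √134 - 20542 = -20542 + √134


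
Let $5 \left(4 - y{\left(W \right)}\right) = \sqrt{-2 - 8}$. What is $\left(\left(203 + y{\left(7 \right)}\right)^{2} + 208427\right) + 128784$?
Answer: $\frac{1900298}{5} - \frac{414 i \sqrt{10}}{5} \approx 3.8006 \cdot 10^{5} - 261.84 i$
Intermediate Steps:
$y{\left(W \right)} = 4 - \frac{i \sqrt{10}}{5}$ ($y{\left(W \right)} = 4 - \frac{\sqrt{-2 - 8}}{5} = 4 - \frac{\sqrt{-10}}{5} = 4 - \frac{i \sqrt{10}}{5}$)
$\left(\left(203 + y{\left(7 \right)}\right)^{2} + 208427\right) + 128784 = \left(\left(203 + \left(4 - \frac{i \sqrt{10}}{5}\right)\right)^{2} + 208427\right) + 128784 = \left(\left(207 - \frac{i \sqrt{10}}{5}\right)^{2} + 208427\right) + 128784 = \left(208427 + \left(207 - \frac{i \sqrt{10}}{5}\right)^{2}\right) + 128784 = 337211 + \left(207 - \frac{i \sqrt{10}}{5}\right)^{2}$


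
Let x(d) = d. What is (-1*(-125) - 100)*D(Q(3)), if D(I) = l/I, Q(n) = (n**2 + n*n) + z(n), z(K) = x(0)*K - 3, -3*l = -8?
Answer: 40/9 ≈ 4.4444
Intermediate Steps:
l = 8/3 (l = -1/3*(-8) = 8/3 ≈ 2.6667)
z(K) = -3 (z(K) = 0*K - 3 = 0 - 3 = -3)
Q(n) = -3 + 2*n**2 (Q(n) = (n**2 + n*n) - 3 = (n**2 + n**2) - 3 = 2*n**2 - 3 = -3 + 2*n**2)
D(I) = 8/(3*I)
(-1*(-125) - 100)*D(Q(3)) = (-1*(-125) - 100)*(8/(3*(-3 + 2*3**2))) = (125 - 100)*(8/(3*(-3 + 2*9))) = 25*(8/(3*(-3 + 18))) = 25*((8/3)/15) = 25*((8/3)*(1/15)) = 25*(8/45) = 40/9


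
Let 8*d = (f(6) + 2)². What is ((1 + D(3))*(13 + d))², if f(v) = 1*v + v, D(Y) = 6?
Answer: 275625/4 ≈ 68906.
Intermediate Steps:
f(v) = 2*v (f(v) = v + v = 2*v)
d = 49/2 (d = (2*6 + 2)²/8 = (12 + 2)²/8 = (⅛)*14² = (⅛)*196 = 49/2 ≈ 24.500)
((1 + D(3))*(13 + d))² = ((1 + 6)*(13 + 49/2))² = (7*(75/2))² = (525/2)² = 275625/4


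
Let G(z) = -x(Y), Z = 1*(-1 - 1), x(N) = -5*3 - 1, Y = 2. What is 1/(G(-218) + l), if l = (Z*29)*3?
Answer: -1/158 ≈ -0.0063291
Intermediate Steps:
x(N) = -16 (x(N) = -15 - 1 = -16)
Z = -2 (Z = 1*(-2) = -2)
l = -174 (l = -2*29*3 = -58*3 = -174)
G(z) = 16 (G(z) = -1*(-16) = 16)
1/(G(-218) + l) = 1/(16 - 174) = 1/(-158) = -1/158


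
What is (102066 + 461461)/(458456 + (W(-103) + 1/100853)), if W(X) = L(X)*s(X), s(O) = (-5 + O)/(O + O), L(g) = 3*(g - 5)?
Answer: 5853839018693/4760611761719 ≈ 1.2296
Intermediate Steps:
L(g) = -15 + 3*g (L(g) = 3*(-5 + g) = -15 + 3*g)
s(O) = (-5 + O)/(2*O) (s(O) = (-5 + O)/((2*O)) = (-5 + O)*(1/(2*O)) = (-5 + O)/(2*O))
W(X) = (-15 + 3*X)*(-5 + X)/(2*X) (W(X) = (-15 + 3*X)*((-5 + X)/(2*X)) = (-15 + 3*X)*(-5 + X)/(2*X))
(102066 + 461461)/(458456 + (W(-103) + 1/100853)) = (102066 + 461461)/(458456 + ((3/2)*(-5 - 103)**2/(-103) + 1/100853)) = 563527/(458456 + ((3/2)*(-1/103)*(-108)**2 + 1/100853)) = 563527/(458456 + ((3/2)*(-1/103)*11664 + 1/100853)) = 563527/(458456 + (-17496/103 + 1/100853)) = 563527/(458456 - 1764523985/10387859) = 563527/(4760611761719/10387859) = 563527*(10387859/4760611761719) = 5853839018693/4760611761719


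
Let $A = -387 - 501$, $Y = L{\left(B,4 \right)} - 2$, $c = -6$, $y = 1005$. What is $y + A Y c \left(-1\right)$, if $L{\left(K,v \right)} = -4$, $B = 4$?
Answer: $32973$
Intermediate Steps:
$Y = -6$ ($Y = -4 - 2 = -6$)
$A = -888$
$y + A Y c \left(-1\right) = 1005 - 888 \left(-6\right) \left(-6\right) \left(-1\right) = 1005 - 888 \cdot 36 \left(-1\right) = 1005 - -31968 = 1005 + 31968 = 32973$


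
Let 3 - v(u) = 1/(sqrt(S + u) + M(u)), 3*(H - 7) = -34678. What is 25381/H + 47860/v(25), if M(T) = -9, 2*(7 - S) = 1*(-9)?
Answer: 472655579427/31572527 - 47860*sqrt(146)/911 ≈ 14336.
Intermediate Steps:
H = -34657/3 (H = 7 + (1/3)*(-34678) = 7 - 34678/3 = -34657/3 ≈ -11552.)
S = 23/2 (S = 7 - (-9)/2 = 7 - 1/2*(-9) = 7 + 9/2 = 23/2 ≈ 11.500)
v(u) = 3 - 1/(-9 + sqrt(23/2 + u)) (v(u) = 3 - 1/(sqrt(23/2 + u) - 9) = 3 - 1/(-9 + sqrt(23/2 + u)))
25381/H + 47860/v(25) = 25381/(-34657/3) + 47860/(((-56 + 3*sqrt(46 + 4*25))/(-18 + sqrt(2)*sqrt(23 + 2*25)))) = 25381*(-3/34657) + 47860/(((-56 + 3*sqrt(46 + 100))/(-18 + sqrt(2)*sqrt(23 + 50)))) = -76143/34657 + 47860/(((-56 + 3*sqrt(146))/(-18 + sqrt(2)*sqrt(73)))) = -76143/34657 + 47860/(((-56 + 3*sqrt(146))/(-18 + sqrt(146)))) = -76143/34657 + 47860*((-18 + sqrt(146))/(-56 + 3*sqrt(146))) = -76143/34657 + 47860*(-18 + sqrt(146))/(-56 + 3*sqrt(146))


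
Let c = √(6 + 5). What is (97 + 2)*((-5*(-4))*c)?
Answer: 1980*√11 ≈ 6566.9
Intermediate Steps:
c = √11 ≈ 3.3166
(97 + 2)*((-5*(-4))*c) = (97 + 2)*((-5*(-4))*√11) = 99*(20*√11) = 1980*√11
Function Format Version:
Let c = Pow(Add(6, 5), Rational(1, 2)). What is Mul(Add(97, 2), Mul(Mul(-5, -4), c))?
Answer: Mul(1980, Pow(11, Rational(1, 2))) ≈ 6566.9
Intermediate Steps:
c = Pow(11, Rational(1, 2)) ≈ 3.3166
Mul(Add(97, 2), Mul(Mul(-5, -4), c)) = Mul(Add(97, 2), Mul(Mul(-5, -4), Pow(11, Rational(1, 2)))) = Mul(99, Mul(20, Pow(11, Rational(1, 2)))) = Mul(1980, Pow(11, Rational(1, 2)))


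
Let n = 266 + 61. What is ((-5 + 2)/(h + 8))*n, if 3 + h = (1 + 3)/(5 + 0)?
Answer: -4905/29 ≈ -169.14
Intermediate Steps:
h = -11/5 (h = -3 + (1 + 3)/(5 + 0) = -3 + 4/5 = -3 + 4*(⅕) = -3 + ⅘ = -11/5 ≈ -2.2000)
n = 327
((-5 + 2)/(h + 8))*n = ((-5 + 2)/(-11/5 + 8))*327 = -3/29/5*327 = -3*5/29*327 = -15/29*327 = -4905/29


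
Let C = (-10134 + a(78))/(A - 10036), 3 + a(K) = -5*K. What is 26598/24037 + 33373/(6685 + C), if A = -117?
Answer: 69581562623/11410570988 ≈ 6.0980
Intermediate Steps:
a(K) = -3 - 5*K
C = 957/923 (C = (-10134 + (-3 - 5*78))/(-117 - 10036) = (-10134 + (-3 - 390))/(-10153) = (-10134 - 393)*(-1/10153) = -10527*(-1/10153) = 957/923 ≈ 1.0368)
26598/24037 + 33373/(6685 + C) = 26598/24037 + 33373/(6685 + 957/923) = 26598*(1/24037) + 33373/(6171212/923) = 2046/1849 + 33373*(923/6171212) = 2046/1849 + 30803279/6171212 = 69581562623/11410570988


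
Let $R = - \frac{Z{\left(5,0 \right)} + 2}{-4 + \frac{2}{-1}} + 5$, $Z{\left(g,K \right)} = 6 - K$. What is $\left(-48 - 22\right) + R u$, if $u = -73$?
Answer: $- \frac{1597}{3} \approx -532.33$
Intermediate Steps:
$R = \frac{19}{3}$ ($R = - \frac{\left(6 - 0\right) + 2}{-4 + \frac{2}{-1}} + 5 = - \frac{\left(6 + 0\right) + 2}{-4 + 2 \left(-1\right)} + 5 = - \frac{6 + 2}{-4 - 2} + 5 = - \frac{8}{-6} + 5 = - \frac{8 \left(-1\right)}{6} + 5 = \left(-1\right) \left(- \frac{4}{3}\right) + 5 = \frac{4}{3} + 5 = \frac{19}{3} \approx 6.3333$)
$\left(-48 - 22\right) + R u = \left(-48 - 22\right) + \frac{19}{3} \left(-73\right) = \left(-48 - 22\right) - \frac{1387}{3} = -70 - \frac{1387}{3} = - \frac{1597}{3}$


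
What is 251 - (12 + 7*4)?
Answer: 211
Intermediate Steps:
251 - (12 + 7*4) = 251 - (12 + 28) = 251 - 1*40 = 251 - 40 = 211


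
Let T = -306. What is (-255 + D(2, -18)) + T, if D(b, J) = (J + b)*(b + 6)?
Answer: -689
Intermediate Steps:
D(b, J) = (6 + b)*(J + b) (D(b, J) = (J + b)*(6 + b) = (6 + b)*(J + b))
(-255 + D(2, -18)) + T = (-255 + (2² + 6*(-18) + 6*2 - 18*2)) - 306 = (-255 + (4 - 108 + 12 - 36)) - 306 = (-255 - 128) - 306 = -383 - 306 = -689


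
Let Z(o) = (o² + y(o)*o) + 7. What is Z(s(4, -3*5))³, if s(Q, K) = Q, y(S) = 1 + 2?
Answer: 42875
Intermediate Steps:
y(S) = 3
Z(o) = 7 + o² + 3*o (Z(o) = (o² + 3*o) + 7 = 7 + o² + 3*o)
Z(s(4, -3*5))³ = (7 + 4² + 3*4)³ = (7 + 16 + 12)³ = 35³ = 42875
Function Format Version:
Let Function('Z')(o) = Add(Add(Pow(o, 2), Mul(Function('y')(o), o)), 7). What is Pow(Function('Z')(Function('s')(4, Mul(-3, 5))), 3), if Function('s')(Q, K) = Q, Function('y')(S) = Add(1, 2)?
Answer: 42875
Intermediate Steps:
Function('y')(S) = 3
Function('Z')(o) = Add(7, Pow(o, 2), Mul(3, o)) (Function('Z')(o) = Add(Add(Pow(o, 2), Mul(3, o)), 7) = Add(7, Pow(o, 2), Mul(3, o)))
Pow(Function('Z')(Function('s')(4, Mul(-3, 5))), 3) = Pow(Add(7, Pow(4, 2), Mul(3, 4)), 3) = Pow(Add(7, 16, 12), 3) = Pow(35, 3) = 42875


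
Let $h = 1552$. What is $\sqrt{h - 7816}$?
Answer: $6 i \sqrt{174} \approx 79.145 i$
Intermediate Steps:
$\sqrt{h - 7816} = \sqrt{1552 - 7816} = \sqrt{-6264} = 6 i \sqrt{174}$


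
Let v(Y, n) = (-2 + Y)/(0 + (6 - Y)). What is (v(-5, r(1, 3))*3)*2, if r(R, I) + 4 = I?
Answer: -42/11 ≈ -3.8182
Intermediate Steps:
r(R, I) = -4 + I
v(Y, n) = (-2 + Y)/(6 - Y)
(v(-5, r(1, 3))*3)*2 = (((2 - 1*(-5))/(-6 - 5))*3)*2 = (((2 + 5)/(-11))*3)*2 = (-1/11*7*3)*2 = -7/11*3*2 = -21/11*2 = -42/11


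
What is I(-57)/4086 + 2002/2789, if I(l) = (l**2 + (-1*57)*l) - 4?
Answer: 13145969/5697927 ≈ 2.3071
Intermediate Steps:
I(l) = -4 + l**2 - 57*l (I(l) = (l**2 - 57*l) - 4 = -4 + l**2 - 57*l)
I(-57)/4086 + 2002/2789 = (-4 + (-57)**2 - 57*(-57))/4086 + 2002/2789 = (-4 + 3249 + 3249)*(1/4086) + 2002*(1/2789) = 6494*(1/4086) + 2002/2789 = 3247/2043 + 2002/2789 = 13145969/5697927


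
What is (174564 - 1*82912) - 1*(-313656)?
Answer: 405308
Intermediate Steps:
(174564 - 1*82912) - 1*(-313656) = (174564 - 82912) + 313656 = 91652 + 313656 = 405308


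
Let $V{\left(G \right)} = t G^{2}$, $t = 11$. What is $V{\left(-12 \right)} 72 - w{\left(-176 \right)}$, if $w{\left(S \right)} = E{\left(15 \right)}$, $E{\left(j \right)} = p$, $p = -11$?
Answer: $114059$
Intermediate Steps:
$E{\left(j \right)} = -11$
$w{\left(S \right)} = -11$
$V{\left(G \right)} = 11 G^{2}$
$V{\left(-12 \right)} 72 - w{\left(-176 \right)} = 11 \left(-12\right)^{2} \cdot 72 - -11 = 11 \cdot 144 \cdot 72 + 11 = 1584 \cdot 72 + 11 = 114048 + 11 = 114059$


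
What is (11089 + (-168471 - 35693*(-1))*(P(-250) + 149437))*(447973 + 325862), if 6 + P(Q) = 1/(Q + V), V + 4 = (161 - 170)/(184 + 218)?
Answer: -522626868001488073965/34039 ≈ -1.5354e+16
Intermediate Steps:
V = -539/134 (V = -4 + (161 - 170)/(184 + 218) = -4 - 9/402 = -4 - 9*1/402 = -4 - 3/134 = -539/134 ≈ -4.0224)
P(Q) = -6 + 1/(-539/134 + Q) (P(Q) = -6 + 1/(Q - 539/134) = -6 + 1/(-539/134 + Q))
(11089 + (-168471 - 35693*(-1))*(P(-250) + 149437))*(447973 + 325862) = (11089 + (-168471 - 35693*(-1))*(4*(842 - 201*(-250))/(-539 + 134*(-250)) + 149437))*(447973 + 325862) = (11089 + (-168471 + 35693)*(4*(842 + 50250)/(-539 - 33500) + 149437))*773835 = (11089 - 132778*(4*51092/(-34039) + 149437))*773835 = (11089 - 132778*(4*(-1/34039)*51092 + 149437))*773835 = (11089 - 132778*(-204368/34039 + 149437))*773835 = (11089 - 132778*5086481675/34039)*773835 = (11089 - 675372863843150/34039)*773835 = -675372486384679/34039*773835 = -522626868001488073965/34039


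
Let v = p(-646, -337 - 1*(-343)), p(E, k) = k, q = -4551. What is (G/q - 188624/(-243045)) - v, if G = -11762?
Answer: -973154552/368699265 ≈ -2.6394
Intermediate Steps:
v = 6 (v = -337 - 1*(-343) = -337 + 343 = 6)
(G/q - 188624/(-243045)) - v = (-11762/(-4551) - 188624/(-243045)) - 1*6 = (-11762*(-1/4551) - 188624*(-1/243045)) - 6 = (11762/4551 + 188624/243045) - 6 = 1239041038/368699265 - 6 = -973154552/368699265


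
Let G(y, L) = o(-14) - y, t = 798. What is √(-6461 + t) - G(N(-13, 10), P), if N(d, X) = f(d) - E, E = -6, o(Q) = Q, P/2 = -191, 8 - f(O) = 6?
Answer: 22 + I*√5663 ≈ 22.0 + 75.253*I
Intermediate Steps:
f(O) = 2 (f(O) = 8 - 1*6 = 8 - 6 = 2)
P = -382 (P = 2*(-191) = -382)
N(d, X) = 8 (N(d, X) = 2 - 1*(-6) = 2 + 6 = 8)
G(y, L) = -14 - y
√(-6461 + t) - G(N(-13, 10), P) = √(-6461 + 798) - (-14 - 1*8) = √(-5663) - (-14 - 8) = I*√5663 - 1*(-22) = I*√5663 + 22 = 22 + I*√5663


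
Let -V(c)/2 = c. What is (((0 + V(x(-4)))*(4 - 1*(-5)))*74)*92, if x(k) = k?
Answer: 490176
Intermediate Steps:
V(c) = -2*c
(((0 + V(x(-4)))*(4 - 1*(-5)))*74)*92 = (((0 - 2*(-4))*(4 - 1*(-5)))*74)*92 = (((0 + 8)*(4 + 5))*74)*92 = ((8*9)*74)*92 = (72*74)*92 = 5328*92 = 490176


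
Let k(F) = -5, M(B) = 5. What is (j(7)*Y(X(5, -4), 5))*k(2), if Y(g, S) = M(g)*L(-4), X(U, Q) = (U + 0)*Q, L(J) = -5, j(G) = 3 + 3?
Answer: 750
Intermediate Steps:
j(G) = 6
X(U, Q) = Q*U (X(U, Q) = U*Q = Q*U)
Y(g, S) = -25 (Y(g, S) = 5*(-5) = -25)
(j(7)*Y(X(5, -4), 5))*k(2) = (6*(-25))*(-5) = -150*(-5) = 750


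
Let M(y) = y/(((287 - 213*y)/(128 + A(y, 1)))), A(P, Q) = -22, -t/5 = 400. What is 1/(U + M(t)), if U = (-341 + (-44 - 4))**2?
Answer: 426287/64505963127 ≈ 6.6085e-6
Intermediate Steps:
t = -2000 (t = -5*400 = -2000)
M(y) = y/(287/106 - 213*y/106) (M(y) = y/(((287 - 213*y)/(128 - 22))) = y/(((287 - 213*y)/106)) = y/(((287 - 213*y)*(1/106))) = y/(287/106 - 213*y/106))
U = 151321 (U = (-341 - 48)**2 = (-389)**2 = 151321)
1/(U + M(t)) = 1/(151321 - 106*(-2000)/(-287 + 213*(-2000))) = 1/(151321 - 106*(-2000)/(-287 - 426000)) = 1/(151321 - 106*(-2000)/(-426287)) = 1/(151321 - 106*(-2000)*(-1/426287)) = 1/(151321 - 212000/426287) = 1/(64505963127/426287) = 426287/64505963127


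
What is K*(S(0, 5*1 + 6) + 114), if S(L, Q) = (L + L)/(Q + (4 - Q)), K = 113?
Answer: 12882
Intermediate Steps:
S(L, Q) = L/2 (S(L, Q) = (2*L)/4 = (2*L)*(¼) = L/2)
K*(S(0, 5*1 + 6) + 114) = 113*((½)*0 + 114) = 113*(0 + 114) = 113*114 = 12882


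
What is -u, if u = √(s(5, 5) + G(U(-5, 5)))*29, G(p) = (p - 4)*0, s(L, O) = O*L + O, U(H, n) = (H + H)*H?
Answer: -29*√30 ≈ -158.84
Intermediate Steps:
U(H, n) = 2*H² (U(H, n) = (2*H)*H = 2*H²)
s(L, O) = O + L*O (s(L, O) = L*O + O = O + L*O)
G(p) = 0 (G(p) = (-4 + p)*0 = 0)
u = 29*√30 (u = √(5*(1 + 5) + 0)*29 = √(5*6 + 0)*29 = √(30 + 0)*29 = √30*29 = 29*√30 ≈ 158.84)
-u = -29*√30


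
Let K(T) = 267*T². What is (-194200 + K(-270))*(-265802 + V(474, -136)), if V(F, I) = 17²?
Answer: -5116462061300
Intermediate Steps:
V(F, I) = 289
(-194200 + K(-270))*(-265802 + V(474, -136)) = (-194200 + 267*(-270)²)*(-265802 + 289) = (-194200 + 267*72900)*(-265513) = (-194200 + 19464300)*(-265513) = 19270100*(-265513) = -5116462061300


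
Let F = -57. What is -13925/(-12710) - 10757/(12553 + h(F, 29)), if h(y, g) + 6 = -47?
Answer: 3734103/15887500 ≈ 0.23503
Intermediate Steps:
h(y, g) = -53 (h(y, g) = -6 - 47 = -53)
-13925/(-12710) - 10757/(12553 + h(F, 29)) = -13925/(-12710) - 10757/(12553 - 53) = -13925*(-1/12710) - 10757/12500 = 2785/2542 - 10757*1/12500 = 2785/2542 - 10757/12500 = 3734103/15887500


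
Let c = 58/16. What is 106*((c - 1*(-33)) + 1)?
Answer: 15953/4 ≈ 3988.3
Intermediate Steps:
c = 29/8 (c = 58*(1/16) = 29/8 ≈ 3.6250)
106*((c - 1*(-33)) + 1) = 106*((29/8 - 1*(-33)) + 1) = 106*((29/8 + 33) + 1) = 106*(293/8 + 1) = 106*(301/8) = 15953/4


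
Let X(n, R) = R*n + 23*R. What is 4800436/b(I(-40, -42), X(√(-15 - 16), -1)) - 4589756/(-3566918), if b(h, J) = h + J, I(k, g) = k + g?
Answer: -224729902645463/4929480676 + 1200109*I*√31/2764 ≈ -45589.0 + 2417.5*I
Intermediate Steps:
X(n, R) = 23*R + R*n
I(k, g) = g + k
b(h, J) = J + h
4800436/b(I(-40, -42), X(√(-15 - 16), -1)) - 4589756/(-3566918) = 4800436/(-(23 + √(-15 - 16)) + (-42 - 40)) - 4589756/(-3566918) = 4800436/(-(23 + √(-31)) - 82) - 4589756*(-1/3566918) = 4800436/(-(23 + I*√31) - 82) + 2294878/1783459 = 4800436/((-23 - I*√31) - 82) + 2294878/1783459 = 4800436/(-105 - I*√31) + 2294878/1783459 = 2294878/1783459 + 4800436/(-105 - I*√31)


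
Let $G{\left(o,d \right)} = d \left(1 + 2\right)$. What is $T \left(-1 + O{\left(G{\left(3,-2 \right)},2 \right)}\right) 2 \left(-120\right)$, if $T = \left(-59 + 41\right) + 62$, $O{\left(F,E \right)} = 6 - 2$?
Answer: $-31680$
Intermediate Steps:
$G{\left(o,d \right)} = 3 d$ ($G{\left(o,d \right)} = d 3 = 3 d$)
$O{\left(F,E \right)} = 4$ ($O{\left(F,E \right)} = 6 - 2 = 4$)
$T = 44$ ($T = -18 + 62 = 44$)
$T \left(-1 + O{\left(G{\left(3,-2 \right)},2 \right)}\right) 2 \left(-120\right) = 44 \left(-1 + 4\right) 2 \left(-120\right) = 44 \cdot 3 \cdot 2 \left(-120\right) = 44 \cdot 6 \left(-120\right) = 264 \left(-120\right) = -31680$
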